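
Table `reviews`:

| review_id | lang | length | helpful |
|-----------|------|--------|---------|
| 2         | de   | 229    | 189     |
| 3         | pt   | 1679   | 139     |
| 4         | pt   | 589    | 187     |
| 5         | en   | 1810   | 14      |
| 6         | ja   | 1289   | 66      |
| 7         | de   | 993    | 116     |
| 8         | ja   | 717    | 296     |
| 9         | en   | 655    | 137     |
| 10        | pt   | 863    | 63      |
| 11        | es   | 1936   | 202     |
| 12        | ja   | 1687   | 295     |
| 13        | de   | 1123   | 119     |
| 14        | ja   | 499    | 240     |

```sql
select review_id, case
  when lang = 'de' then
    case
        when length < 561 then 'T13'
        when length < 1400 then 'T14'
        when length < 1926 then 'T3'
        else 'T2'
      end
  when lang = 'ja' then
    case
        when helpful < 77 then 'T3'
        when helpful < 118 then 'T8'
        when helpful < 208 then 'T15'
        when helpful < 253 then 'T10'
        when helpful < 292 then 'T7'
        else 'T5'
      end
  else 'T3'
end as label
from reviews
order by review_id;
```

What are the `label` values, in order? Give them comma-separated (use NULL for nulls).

review_id=2: lang='de' → inner[length < 561] → T13
review_id=3: lang='pt' → outer ELSE → T3
review_id=4: lang='pt' → outer ELSE → T3
review_id=5: lang='en' → outer ELSE → T3
review_id=6: lang='ja' → inner[helpful < 77] → T3
review_id=7: lang='de' → inner[length < 1400] → T14
review_id=8: lang='ja' → inner[ELSE] → T5
review_id=9: lang='en' → outer ELSE → T3
review_id=10: lang='pt' → outer ELSE → T3
review_id=11: lang='es' → outer ELSE → T3
review_id=12: lang='ja' → inner[ELSE] → T5
review_id=13: lang='de' → inner[length < 1400] → T14
review_id=14: lang='ja' → inner[helpful < 253] → T10

T13, T3, T3, T3, T3, T14, T5, T3, T3, T3, T5, T14, T10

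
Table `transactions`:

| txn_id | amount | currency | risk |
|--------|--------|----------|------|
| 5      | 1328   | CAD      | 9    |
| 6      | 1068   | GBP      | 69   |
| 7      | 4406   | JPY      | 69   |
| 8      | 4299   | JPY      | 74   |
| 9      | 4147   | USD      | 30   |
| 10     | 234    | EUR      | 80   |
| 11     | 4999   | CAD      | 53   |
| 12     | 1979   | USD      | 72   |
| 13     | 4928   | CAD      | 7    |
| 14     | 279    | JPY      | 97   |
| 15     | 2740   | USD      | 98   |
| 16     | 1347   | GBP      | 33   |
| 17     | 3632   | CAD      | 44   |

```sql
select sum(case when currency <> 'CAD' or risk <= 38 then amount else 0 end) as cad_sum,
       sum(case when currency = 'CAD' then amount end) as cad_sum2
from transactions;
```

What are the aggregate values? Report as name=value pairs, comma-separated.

[cad_sum: currency <> 'CAD' or risk <= 38]
txn_id=5: ✓ → 1328
txn_id=6: ✓ → 1068
txn_id=7: ✓ → 4406
txn_id=8: ✓ → 4299
txn_id=9: ✓ → 4147
txn_id=10: ✓ → 234
txn_id=11: ✗
txn_id=12: ✓ → 1979
txn_id=13: ✓ → 4928
txn_id=14: ✓ → 279
txn_id=15: ✓ → 2740
txn_id=16: ✓ → 1347
txn_id=17: ✗
cad_sum = 1328 + 1068 + 4406 + 4299 + 4147 + 234 + 1979 + 4928 + 279 + 2740 + 1347 = 26755
—
[cad_sum2: currency = 'CAD']
txn_id=5: ✓ → 1328
txn_id=6: ✗
txn_id=7: ✗
txn_id=8: ✗
txn_id=9: ✗
txn_id=10: ✗
txn_id=11: ✓ → 4999
txn_id=12: ✗
txn_id=13: ✓ → 4928
txn_id=14: ✗
txn_id=15: ✗
txn_id=16: ✗
txn_id=17: ✓ → 3632
cad_sum2 = 1328 + 4999 + 4928 + 3632 = 14887

cad_sum=26755, cad_sum2=14887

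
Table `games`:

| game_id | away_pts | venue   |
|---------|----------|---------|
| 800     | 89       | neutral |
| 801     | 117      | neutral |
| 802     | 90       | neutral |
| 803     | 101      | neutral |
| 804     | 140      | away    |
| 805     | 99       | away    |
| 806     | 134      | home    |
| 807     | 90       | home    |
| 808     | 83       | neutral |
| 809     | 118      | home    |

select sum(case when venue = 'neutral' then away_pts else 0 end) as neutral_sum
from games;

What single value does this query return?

game_id=800: ✓ → 89
game_id=801: ✓ → 117
game_id=802: ✓ → 90
game_id=803: ✓ → 101
game_id=804: ✗
game_id=805: ✗
game_id=806: ✗
game_id=807: ✗
game_id=808: ✓ → 83
game_id=809: ✗
neutral_sum = 89 + 117 + 90 + 101 + 83 = 480

480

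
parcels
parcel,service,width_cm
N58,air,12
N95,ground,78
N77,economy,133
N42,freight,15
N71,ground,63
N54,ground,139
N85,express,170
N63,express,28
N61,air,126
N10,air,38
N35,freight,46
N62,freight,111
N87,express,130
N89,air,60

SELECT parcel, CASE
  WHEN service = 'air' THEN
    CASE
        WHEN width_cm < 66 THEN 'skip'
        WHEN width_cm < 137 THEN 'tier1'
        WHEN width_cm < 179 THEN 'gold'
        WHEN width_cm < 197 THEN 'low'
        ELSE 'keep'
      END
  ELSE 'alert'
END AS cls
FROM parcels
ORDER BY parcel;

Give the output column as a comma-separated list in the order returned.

parcel=N10: service='air' → inner[width_cm < 66] → skip
parcel=N35: service='freight' → outer ELSE → alert
parcel=N42: service='freight' → outer ELSE → alert
parcel=N54: service='ground' → outer ELSE → alert
parcel=N58: service='air' → inner[width_cm < 66] → skip
parcel=N61: service='air' → inner[width_cm < 137] → tier1
parcel=N62: service='freight' → outer ELSE → alert
parcel=N63: service='express' → outer ELSE → alert
parcel=N71: service='ground' → outer ELSE → alert
parcel=N77: service='economy' → outer ELSE → alert
parcel=N85: service='express' → outer ELSE → alert
parcel=N87: service='express' → outer ELSE → alert
parcel=N89: service='air' → inner[width_cm < 66] → skip
parcel=N95: service='ground' → outer ELSE → alert

skip, alert, alert, alert, skip, tier1, alert, alert, alert, alert, alert, alert, skip, alert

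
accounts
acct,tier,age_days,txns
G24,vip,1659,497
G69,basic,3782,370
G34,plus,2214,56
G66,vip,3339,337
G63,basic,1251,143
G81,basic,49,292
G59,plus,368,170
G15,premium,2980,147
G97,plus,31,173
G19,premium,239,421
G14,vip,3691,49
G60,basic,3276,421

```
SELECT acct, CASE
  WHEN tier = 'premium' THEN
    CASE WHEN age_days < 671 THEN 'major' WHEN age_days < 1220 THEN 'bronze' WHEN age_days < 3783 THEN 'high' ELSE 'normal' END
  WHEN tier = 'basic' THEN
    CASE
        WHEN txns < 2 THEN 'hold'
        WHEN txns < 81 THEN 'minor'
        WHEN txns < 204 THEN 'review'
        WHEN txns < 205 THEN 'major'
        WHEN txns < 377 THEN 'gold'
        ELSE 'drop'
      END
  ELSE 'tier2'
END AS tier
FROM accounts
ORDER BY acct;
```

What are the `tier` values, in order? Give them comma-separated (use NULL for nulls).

tier2, high, major, tier2, tier2, tier2, drop, review, tier2, gold, gold, tier2

acct=G14: tier='vip' → outer ELSE → tier2
acct=G15: tier='premium' → inner[age_days < 3783] → high
acct=G19: tier='premium' → inner[age_days < 671] → major
acct=G24: tier='vip' → outer ELSE → tier2
acct=G34: tier='plus' → outer ELSE → tier2
acct=G59: tier='plus' → outer ELSE → tier2
acct=G60: tier='basic' → inner[ELSE] → drop
acct=G63: tier='basic' → inner[txns < 204] → review
acct=G66: tier='vip' → outer ELSE → tier2
acct=G69: tier='basic' → inner[txns < 377] → gold
acct=G81: tier='basic' → inner[txns < 377] → gold
acct=G97: tier='plus' → outer ELSE → tier2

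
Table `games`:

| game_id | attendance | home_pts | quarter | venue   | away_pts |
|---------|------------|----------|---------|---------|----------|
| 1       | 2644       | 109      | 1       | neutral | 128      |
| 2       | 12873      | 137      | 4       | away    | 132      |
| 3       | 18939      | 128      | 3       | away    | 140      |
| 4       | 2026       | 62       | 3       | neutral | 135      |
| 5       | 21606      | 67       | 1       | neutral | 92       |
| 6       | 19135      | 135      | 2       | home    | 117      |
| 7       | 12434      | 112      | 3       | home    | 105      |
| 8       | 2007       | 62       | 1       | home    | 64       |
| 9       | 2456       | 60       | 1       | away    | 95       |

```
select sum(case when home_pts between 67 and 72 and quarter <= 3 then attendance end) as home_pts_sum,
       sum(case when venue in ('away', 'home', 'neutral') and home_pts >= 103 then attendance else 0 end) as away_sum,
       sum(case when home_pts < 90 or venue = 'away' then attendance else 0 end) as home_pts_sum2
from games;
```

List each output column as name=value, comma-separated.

home_pts_sum=21606, away_sum=66025, home_pts_sum2=59907

[home_pts_sum: home_pts between 67 and 72 and quarter <= 3]
game_id=1: ✗
game_id=2: ✗
game_id=3: ✗
game_id=4: ✗
game_id=5: ✓ → 21606
game_id=6: ✗
game_id=7: ✗
game_id=8: ✗
game_id=9: ✗
home_pts_sum = 21606
—
[away_sum: venue in ('away', 'home', 'neutral') and home_pts >= 103]
game_id=1: ✓ → 2644
game_id=2: ✓ → 12873
game_id=3: ✓ → 18939
game_id=4: ✗
game_id=5: ✗
game_id=6: ✓ → 19135
game_id=7: ✓ → 12434
game_id=8: ✗
game_id=9: ✗
away_sum = 2644 + 12873 + 18939 + 19135 + 12434 = 66025
—
[home_pts_sum2: home_pts < 90 or venue = 'away']
game_id=1: ✗
game_id=2: ✓ → 12873
game_id=3: ✓ → 18939
game_id=4: ✓ → 2026
game_id=5: ✓ → 21606
game_id=6: ✗
game_id=7: ✗
game_id=8: ✓ → 2007
game_id=9: ✓ → 2456
home_pts_sum2 = 12873 + 18939 + 2026 + 21606 + 2007 + 2456 = 59907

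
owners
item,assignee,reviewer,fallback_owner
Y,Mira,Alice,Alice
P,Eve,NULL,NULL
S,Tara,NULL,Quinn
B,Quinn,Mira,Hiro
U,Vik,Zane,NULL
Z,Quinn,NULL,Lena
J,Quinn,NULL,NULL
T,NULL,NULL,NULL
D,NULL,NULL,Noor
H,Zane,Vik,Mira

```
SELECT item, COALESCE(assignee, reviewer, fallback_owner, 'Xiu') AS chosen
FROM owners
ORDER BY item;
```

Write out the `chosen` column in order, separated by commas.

Quinn, Noor, Zane, Quinn, Eve, Tara, Xiu, Vik, Mira, Quinn

item=B: assignee=Quinn → Quinn
item=D: assignee=NULL, reviewer=NULL, fallback_owner=Noor → Noor
item=H: assignee=Zane → Zane
item=J: assignee=Quinn → Quinn
item=P: assignee=Eve → Eve
item=S: assignee=Tara → Tara
item=T: assignee=NULL, reviewer=NULL, fallback_owner=NULL, → literal Xiu → Xiu
item=U: assignee=Vik → Vik
item=Y: assignee=Mira → Mira
item=Z: assignee=Quinn → Quinn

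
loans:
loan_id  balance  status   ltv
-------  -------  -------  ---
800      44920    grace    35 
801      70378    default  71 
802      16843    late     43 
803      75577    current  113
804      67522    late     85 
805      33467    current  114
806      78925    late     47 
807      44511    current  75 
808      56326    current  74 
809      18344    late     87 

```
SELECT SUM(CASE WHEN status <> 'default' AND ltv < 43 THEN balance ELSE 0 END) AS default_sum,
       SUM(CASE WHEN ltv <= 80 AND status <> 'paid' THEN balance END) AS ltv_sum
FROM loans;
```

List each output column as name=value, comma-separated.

[default_sum: status <> 'default' AND ltv < 43]
loan_id=800: ✓ → 44920
loan_id=801: ✗
loan_id=802: ✗
loan_id=803: ✗
loan_id=804: ✗
loan_id=805: ✗
loan_id=806: ✗
loan_id=807: ✗
loan_id=808: ✗
loan_id=809: ✗
default_sum = 44920
—
[ltv_sum: ltv <= 80 AND status <> 'paid']
loan_id=800: ✓ → 44920
loan_id=801: ✓ → 70378
loan_id=802: ✓ → 16843
loan_id=803: ✗
loan_id=804: ✗
loan_id=805: ✗
loan_id=806: ✓ → 78925
loan_id=807: ✓ → 44511
loan_id=808: ✓ → 56326
loan_id=809: ✗
ltv_sum = 44920 + 70378 + 16843 + 78925 + 44511 + 56326 = 311903

default_sum=44920, ltv_sum=311903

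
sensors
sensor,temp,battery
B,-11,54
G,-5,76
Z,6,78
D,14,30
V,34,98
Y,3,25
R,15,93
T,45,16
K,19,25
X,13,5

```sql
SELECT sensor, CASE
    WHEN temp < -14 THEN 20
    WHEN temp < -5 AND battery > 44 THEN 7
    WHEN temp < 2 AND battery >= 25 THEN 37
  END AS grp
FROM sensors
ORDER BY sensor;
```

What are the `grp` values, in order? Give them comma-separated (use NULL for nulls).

sensor=B: temp < -5 AND battery > 44 → 7
sensor=D: (no match → NULL) → NULL
sensor=G: temp < 2 AND battery >= 25 → 37
sensor=K: (no match → NULL) → NULL
sensor=R: (no match → NULL) → NULL
sensor=T: (no match → NULL) → NULL
sensor=V: (no match → NULL) → NULL
sensor=X: (no match → NULL) → NULL
sensor=Y: (no match → NULL) → NULL
sensor=Z: (no match → NULL) → NULL

7, NULL, 37, NULL, NULL, NULL, NULL, NULL, NULL, NULL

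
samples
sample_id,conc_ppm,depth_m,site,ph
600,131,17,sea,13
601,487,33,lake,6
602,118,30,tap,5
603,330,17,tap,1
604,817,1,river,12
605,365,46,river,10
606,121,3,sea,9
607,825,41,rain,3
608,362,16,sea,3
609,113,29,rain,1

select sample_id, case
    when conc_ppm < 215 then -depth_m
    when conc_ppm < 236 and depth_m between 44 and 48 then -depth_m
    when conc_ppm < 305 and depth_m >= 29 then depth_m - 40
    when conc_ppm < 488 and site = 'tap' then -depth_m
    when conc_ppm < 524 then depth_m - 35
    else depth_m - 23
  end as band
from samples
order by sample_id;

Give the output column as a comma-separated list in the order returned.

sample_id=600: conc_ppm < 215 → -17
sample_id=601: conc_ppm < 524 → -2
sample_id=602: conc_ppm < 215 → -30
sample_id=603: conc_ppm < 488 and site = 'tap' → -17
sample_id=604: ELSE → -22
sample_id=605: conc_ppm < 524 → 11
sample_id=606: conc_ppm < 215 → -3
sample_id=607: ELSE → 18
sample_id=608: conc_ppm < 524 → -19
sample_id=609: conc_ppm < 215 → -29

-17, -2, -30, -17, -22, 11, -3, 18, -19, -29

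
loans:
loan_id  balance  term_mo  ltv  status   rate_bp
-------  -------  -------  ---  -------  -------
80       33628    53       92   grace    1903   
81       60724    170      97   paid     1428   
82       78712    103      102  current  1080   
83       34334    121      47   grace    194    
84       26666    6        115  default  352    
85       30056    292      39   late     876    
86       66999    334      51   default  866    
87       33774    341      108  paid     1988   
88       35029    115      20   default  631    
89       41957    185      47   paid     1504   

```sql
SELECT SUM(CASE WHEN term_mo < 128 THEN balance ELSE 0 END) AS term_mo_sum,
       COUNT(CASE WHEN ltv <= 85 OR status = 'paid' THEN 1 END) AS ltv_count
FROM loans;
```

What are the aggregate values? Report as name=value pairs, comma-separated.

term_mo_sum=208369, ltv_count=7

[term_mo_sum: term_mo < 128]
loan_id=80: ✓ → 33628
loan_id=81: ✗
loan_id=82: ✓ → 78712
loan_id=83: ✓ → 34334
loan_id=84: ✓ → 26666
loan_id=85: ✗
loan_id=86: ✗
loan_id=87: ✗
loan_id=88: ✓ → 35029
loan_id=89: ✗
term_mo_sum = 33628 + 78712 + 34334 + 26666 + 35029 = 208369
—
[ltv_count: ltv <= 85 OR status = 'paid']
loan_id=80: ✗
loan_id=81: ✓ → 1
loan_id=82: ✗
loan_id=83: ✓ → 1
loan_id=84: ✗
loan_id=85: ✓ → 1
loan_id=86: ✓ → 1
loan_id=87: ✓ → 1
loan_id=88: ✓ → 1
loan_id=89: ✓ → 1
ltv_count = COUNT(1, 1, 1, 1, 1, 1, 1) = 7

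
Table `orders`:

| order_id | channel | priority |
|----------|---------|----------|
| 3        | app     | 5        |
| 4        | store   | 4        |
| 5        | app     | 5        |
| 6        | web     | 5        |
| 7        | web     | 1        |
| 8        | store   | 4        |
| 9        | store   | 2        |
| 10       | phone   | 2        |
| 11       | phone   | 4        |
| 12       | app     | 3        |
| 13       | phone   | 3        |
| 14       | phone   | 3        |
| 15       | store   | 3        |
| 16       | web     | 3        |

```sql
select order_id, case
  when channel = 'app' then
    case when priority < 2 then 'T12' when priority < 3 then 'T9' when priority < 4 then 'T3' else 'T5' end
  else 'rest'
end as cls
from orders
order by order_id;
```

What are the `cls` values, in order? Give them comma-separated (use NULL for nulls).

T5, rest, T5, rest, rest, rest, rest, rest, rest, T3, rest, rest, rest, rest

order_id=3: channel='app' → inner[ELSE] → T5
order_id=4: channel='store' → outer ELSE → rest
order_id=5: channel='app' → inner[ELSE] → T5
order_id=6: channel='web' → outer ELSE → rest
order_id=7: channel='web' → outer ELSE → rest
order_id=8: channel='store' → outer ELSE → rest
order_id=9: channel='store' → outer ELSE → rest
order_id=10: channel='phone' → outer ELSE → rest
order_id=11: channel='phone' → outer ELSE → rest
order_id=12: channel='app' → inner[priority < 4] → T3
order_id=13: channel='phone' → outer ELSE → rest
order_id=14: channel='phone' → outer ELSE → rest
order_id=15: channel='store' → outer ELSE → rest
order_id=16: channel='web' → outer ELSE → rest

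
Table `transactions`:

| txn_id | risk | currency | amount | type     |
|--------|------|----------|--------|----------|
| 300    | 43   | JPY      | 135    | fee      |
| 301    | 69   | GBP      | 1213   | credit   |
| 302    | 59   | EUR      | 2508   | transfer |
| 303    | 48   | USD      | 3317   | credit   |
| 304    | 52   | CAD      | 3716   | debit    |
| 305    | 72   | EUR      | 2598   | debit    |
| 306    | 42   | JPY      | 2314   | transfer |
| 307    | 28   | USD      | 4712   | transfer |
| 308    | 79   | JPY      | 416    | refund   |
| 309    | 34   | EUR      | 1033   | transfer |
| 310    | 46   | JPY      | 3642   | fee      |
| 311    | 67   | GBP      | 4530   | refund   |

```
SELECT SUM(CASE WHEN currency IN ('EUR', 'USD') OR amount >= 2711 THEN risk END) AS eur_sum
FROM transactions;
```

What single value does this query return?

406

txn_id=300: ✗
txn_id=301: ✗
txn_id=302: ✓ → 59
txn_id=303: ✓ → 48
txn_id=304: ✓ → 52
txn_id=305: ✓ → 72
txn_id=306: ✗
txn_id=307: ✓ → 28
txn_id=308: ✗
txn_id=309: ✓ → 34
txn_id=310: ✓ → 46
txn_id=311: ✓ → 67
eur_sum = 59 + 48 + 52 + 72 + 28 + 34 + 46 + 67 = 406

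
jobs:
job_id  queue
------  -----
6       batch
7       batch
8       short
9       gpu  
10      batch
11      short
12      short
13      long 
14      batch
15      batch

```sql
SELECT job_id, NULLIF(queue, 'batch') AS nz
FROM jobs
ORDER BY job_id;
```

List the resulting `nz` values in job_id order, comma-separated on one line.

NULL, NULL, short, gpu, NULL, short, short, long, NULL, NULL

job_id=6: queue=batch vs batch: equal → NULL
job_id=7: queue=batch vs batch: equal → NULL
job_id=8: queue=short vs batch: differ → short
job_id=9: queue=gpu vs batch: differ → gpu
job_id=10: queue=batch vs batch: equal → NULL
job_id=11: queue=short vs batch: differ → short
job_id=12: queue=short vs batch: differ → short
job_id=13: queue=long vs batch: differ → long
job_id=14: queue=batch vs batch: equal → NULL
job_id=15: queue=batch vs batch: equal → NULL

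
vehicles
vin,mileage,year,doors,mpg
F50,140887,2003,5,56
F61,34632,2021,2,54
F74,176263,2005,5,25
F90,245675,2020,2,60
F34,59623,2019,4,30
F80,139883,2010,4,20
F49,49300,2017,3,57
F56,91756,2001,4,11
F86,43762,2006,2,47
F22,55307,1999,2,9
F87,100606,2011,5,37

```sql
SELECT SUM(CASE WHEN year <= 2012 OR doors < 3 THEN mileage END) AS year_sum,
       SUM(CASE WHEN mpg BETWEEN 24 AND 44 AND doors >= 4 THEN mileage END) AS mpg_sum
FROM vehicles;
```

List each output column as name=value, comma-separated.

year_sum=1028771, mpg_sum=336492

[year_sum: year <= 2012 OR doors < 3]
vin=F50: ✓ → 140887
vin=F61: ✓ → 34632
vin=F74: ✓ → 176263
vin=F90: ✓ → 245675
vin=F34: ✗
vin=F80: ✓ → 139883
vin=F49: ✗
vin=F56: ✓ → 91756
vin=F86: ✓ → 43762
vin=F22: ✓ → 55307
vin=F87: ✓ → 100606
year_sum = 140887 + 34632 + 176263 + 245675 + 139883 + 91756 + 43762 + 55307 + 100606 = 1028771
—
[mpg_sum: mpg BETWEEN 24 AND 44 AND doors >= 4]
vin=F50: ✗
vin=F61: ✗
vin=F74: ✓ → 176263
vin=F90: ✗
vin=F34: ✓ → 59623
vin=F80: ✗
vin=F49: ✗
vin=F56: ✗
vin=F86: ✗
vin=F22: ✗
vin=F87: ✓ → 100606
mpg_sum = 176263 + 59623 + 100606 = 336492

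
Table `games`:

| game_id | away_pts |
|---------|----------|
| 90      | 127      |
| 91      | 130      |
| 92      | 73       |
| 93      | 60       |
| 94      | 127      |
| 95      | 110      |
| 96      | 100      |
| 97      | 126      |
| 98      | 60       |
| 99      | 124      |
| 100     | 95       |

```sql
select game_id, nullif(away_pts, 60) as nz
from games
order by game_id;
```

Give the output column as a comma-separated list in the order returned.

game_id=90: away_pts=127 vs 60: differ → 127
game_id=91: away_pts=130 vs 60: differ → 130
game_id=92: away_pts=73 vs 60: differ → 73
game_id=93: away_pts=60 vs 60: equal → NULL
game_id=94: away_pts=127 vs 60: differ → 127
game_id=95: away_pts=110 vs 60: differ → 110
game_id=96: away_pts=100 vs 60: differ → 100
game_id=97: away_pts=126 vs 60: differ → 126
game_id=98: away_pts=60 vs 60: equal → NULL
game_id=99: away_pts=124 vs 60: differ → 124
game_id=100: away_pts=95 vs 60: differ → 95

127, 130, 73, NULL, 127, 110, 100, 126, NULL, 124, 95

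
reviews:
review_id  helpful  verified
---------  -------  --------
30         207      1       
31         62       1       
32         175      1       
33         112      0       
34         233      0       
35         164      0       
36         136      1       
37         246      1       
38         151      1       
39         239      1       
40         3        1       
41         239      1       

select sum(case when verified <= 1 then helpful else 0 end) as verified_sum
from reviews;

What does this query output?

1967

review_id=30: ✓ → 207
review_id=31: ✓ → 62
review_id=32: ✓ → 175
review_id=33: ✓ → 112
review_id=34: ✓ → 233
review_id=35: ✓ → 164
review_id=36: ✓ → 136
review_id=37: ✓ → 246
review_id=38: ✓ → 151
review_id=39: ✓ → 239
review_id=40: ✓ → 3
review_id=41: ✓ → 239
verified_sum = 207 + 62 + 175 + 112 + 233 + 164 + 136 + 246 + 151 + 239 + 3 + 239 = 1967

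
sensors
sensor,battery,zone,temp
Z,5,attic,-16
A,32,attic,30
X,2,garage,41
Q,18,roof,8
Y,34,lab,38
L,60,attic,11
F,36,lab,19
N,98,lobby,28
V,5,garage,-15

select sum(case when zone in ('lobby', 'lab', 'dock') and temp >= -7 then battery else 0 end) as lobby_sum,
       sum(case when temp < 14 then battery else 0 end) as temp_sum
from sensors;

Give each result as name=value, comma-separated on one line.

lobby_sum=168, temp_sum=88

[lobby_sum: zone in ('lobby', 'lab', 'dock') and temp >= -7]
sensor=Z: ✗
sensor=A: ✗
sensor=X: ✗
sensor=Q: ✗
sensor=Y: ✓ → 34
sensor=L: ✗
sensor=F: ✓ → 36
sensor=N: ✓ → 98
sensor=V: ✗
lobby_sum = 34 + 36 + 98 = 168
—
[temp_sum: temp < 14]
sensor=Z: ✓ → 5
sensor=A: ✗
sensor=X: ✗
sensor=Q: ✓ → 18
sensor=Y: ✗
sensor=L: ✓ → 60
sensor=F: ✗
sensor=N: ✗
sensor=V: ✓ → 5
temp_sum = 5 + 18 + 60 + 5 = 88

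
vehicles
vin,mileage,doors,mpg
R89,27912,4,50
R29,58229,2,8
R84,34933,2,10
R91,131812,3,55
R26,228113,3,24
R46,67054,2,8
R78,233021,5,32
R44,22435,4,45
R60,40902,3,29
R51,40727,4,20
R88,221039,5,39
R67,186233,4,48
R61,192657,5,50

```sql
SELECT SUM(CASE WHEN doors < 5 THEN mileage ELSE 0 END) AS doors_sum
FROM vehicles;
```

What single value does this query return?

vin=R89: ✓ → 27912
vin=R29: ✓ → 58229
vin=R84: ✓ → 34933
vin=R91: ✓ → 131812
vin=R26: ✓ → 228113
vin=R46: ✓ → 67054
vin=R78: ✗
vin=R44: ✓ → 22435
vin=R60: ✓ → 40902
vin=R51: ✓ → 40727
vin=R88: ✗
vin=R67: ✓ → 186233
vin=R61: ✗
doors_sum = 27912 + 58229 + 34933 + 131812 + 228113 + 67054 + 22435 + 40902 + 40727 + 186233 = 838350

838350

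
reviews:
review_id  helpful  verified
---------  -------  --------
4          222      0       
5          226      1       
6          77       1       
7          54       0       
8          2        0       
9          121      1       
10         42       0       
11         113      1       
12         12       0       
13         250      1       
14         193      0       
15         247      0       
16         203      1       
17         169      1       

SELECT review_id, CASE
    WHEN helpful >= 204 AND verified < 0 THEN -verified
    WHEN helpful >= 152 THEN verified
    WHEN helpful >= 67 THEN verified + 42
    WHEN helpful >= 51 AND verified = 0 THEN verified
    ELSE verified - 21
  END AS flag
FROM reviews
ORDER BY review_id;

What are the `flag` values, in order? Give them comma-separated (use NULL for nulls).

review_id=4: helpful >= 152 → 0
review_id=5: helpful >= 152 → 1
review_id=6: helpful >= 67 → 43
review_id=7: helpful >= 51 AND verified = 0 → 0
review_id=8: ELSE → -21
review_id=9: helpful >= 67 → 43
review_id=10: ELSE → -21
review_id=11: helpful >= 67 → 43
review_id=12: ELSE → -21
review_id=13: helpful >= 152 → 1
review_id=14: helpful >= 152 → 0
review_id=15: helpful >= 152 → 0
review_id=16: helpful >= 152 → 1
review_id=17: helpful >= 152 → 1

0, 1, 43, 0, -21, 43, -21, 43, -21, 1, 0, 0, 1, 1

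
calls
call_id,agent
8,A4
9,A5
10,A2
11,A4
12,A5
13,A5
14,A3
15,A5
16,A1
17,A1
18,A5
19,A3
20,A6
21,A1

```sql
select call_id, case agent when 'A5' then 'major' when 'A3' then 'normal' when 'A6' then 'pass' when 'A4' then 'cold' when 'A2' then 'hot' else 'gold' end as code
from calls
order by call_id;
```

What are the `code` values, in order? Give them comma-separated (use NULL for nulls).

cold, major, hot, cold, major, major, normal, major, gold, gold, major, normal, pass, gold

call_id=8: agent='A4' → cold
call_id=9: agent='A5' → major
call_id=10: agent='A2' → hot
call_id=11: agent='A4' → cold
call_id=12: agent='A5' → major
call_id=13: agent='A5' → major
call_id=14: agent='A3' → normal
call_id=15: agent='A5' → major
call_id=16: ELSE → gold
call_id=17: ELSE → gold
call_id=18: agent='A5' → major
call_id=19: agent='A3' → normal
call_id=20: agent='A6' → pass
call_id=21: ELSE → gold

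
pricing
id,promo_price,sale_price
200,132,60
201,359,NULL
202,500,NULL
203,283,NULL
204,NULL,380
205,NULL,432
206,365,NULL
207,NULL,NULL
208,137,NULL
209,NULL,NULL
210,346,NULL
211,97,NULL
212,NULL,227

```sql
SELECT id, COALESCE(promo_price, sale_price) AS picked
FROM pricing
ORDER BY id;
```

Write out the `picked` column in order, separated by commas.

132, 359, 500, 283, 380, 432, 365, NULL, 137, NULL, 346, 97, 227

id=200: promo_price=132 → 132
id=201: promo_price=359 → 359
id=202: promo_price=500 → 500
id=203: promo_price=283 → 283
id=204: promo_price=NULL, sale_price=380 → 380
id=205: promo_price=NULL, sale_price=432 → 432
id=206: promo_price=365 → 365
id=207: promo_price=NULL, sale_price=NULL (all NULL) → NULL
id=208: promo_price=137 → 137
id=209: promo_price=NULL, sale_price=NULL (all NULL) → NULL
id=210: promo_price=346 → 346
id=211: promo_price=97 → 97
id=212: promo_price=NULL, sale_price=227 → 227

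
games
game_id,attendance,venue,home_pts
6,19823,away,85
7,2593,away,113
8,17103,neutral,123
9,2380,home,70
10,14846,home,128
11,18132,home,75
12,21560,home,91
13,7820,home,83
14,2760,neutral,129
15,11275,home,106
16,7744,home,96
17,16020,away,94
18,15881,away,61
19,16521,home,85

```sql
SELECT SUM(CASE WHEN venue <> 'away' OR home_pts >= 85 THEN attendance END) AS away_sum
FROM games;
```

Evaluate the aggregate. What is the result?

game_id=6: ✓ → 19823
game_id=7: ✓ → 2593
game_id=8: ✓ → 17103
game_id=9: ✓ → 2380
game_id=10: ✓ → 14846
game_id=11: ✓ → 18132
game_id=12: ✓ → 21560
game_id=13: ✓ → 7820
game_id=14: ✓ → 2760
game_id=15: ✓ → 11275
game_id=16: ✓ → 7744
game_id=17: ✓ → 16020
game_id=18: ✗
game_id=19: ✓ → 16521
away_sum = 19823 + 2593 + 17103 + 2380 + 14846 + 18132 + 21560 + 7820 + 2760 + 11275 + 7744 + 16020 + 16521 = 158577

158577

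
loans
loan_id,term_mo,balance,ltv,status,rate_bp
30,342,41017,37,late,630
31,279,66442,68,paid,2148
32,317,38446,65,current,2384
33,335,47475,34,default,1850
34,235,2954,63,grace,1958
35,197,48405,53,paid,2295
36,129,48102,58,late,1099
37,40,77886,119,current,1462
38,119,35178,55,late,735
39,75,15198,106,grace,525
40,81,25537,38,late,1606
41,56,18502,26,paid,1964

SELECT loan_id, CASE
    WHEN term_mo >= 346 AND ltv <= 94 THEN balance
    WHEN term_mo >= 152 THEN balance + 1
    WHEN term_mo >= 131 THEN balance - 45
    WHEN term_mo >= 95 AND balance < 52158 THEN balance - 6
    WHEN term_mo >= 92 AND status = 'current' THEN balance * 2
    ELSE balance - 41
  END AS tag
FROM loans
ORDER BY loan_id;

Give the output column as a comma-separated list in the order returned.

loan_id=30: term_mo >= 152 → 41018
loan_id=31: term_mo >= 152 → 66443
loan_id=32: term_mo >= 152 → 38447
loan_id=33: term_mo >= 152 → 47476
loan_id=34: term_mo >= 152 → 2955
loan_id=35: term_mo >= 152 → 48406
loan_id=36: term_mo >= 95 AND balance < 52158 → 48096
loan_id=37: ELSE → 77845
loan_id=38: term_mo >= 95 AND balance < 52158 → 35172
loan_id=39: ELSE → 15157
loan_id=40: ELSE → 25496
loan_id=41: ELSE → 18461

41018, 66443, 38447, 47476, 2955, 48406, 48096, 77845, 35172, 15157, 25496, 18461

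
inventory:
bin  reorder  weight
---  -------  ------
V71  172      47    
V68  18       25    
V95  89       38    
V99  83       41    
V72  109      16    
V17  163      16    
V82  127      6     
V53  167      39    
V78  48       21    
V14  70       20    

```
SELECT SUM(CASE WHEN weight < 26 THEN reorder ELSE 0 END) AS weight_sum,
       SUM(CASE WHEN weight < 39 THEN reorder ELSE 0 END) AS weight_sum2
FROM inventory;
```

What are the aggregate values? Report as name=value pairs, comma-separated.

[weight_sum: weight < 26]
bin=V71: ✗
bin=V68: ✓ → 18
bin=V95: ✗
bin=V99: ✗
bin=V72: ✓ → 109
bin=V17: ✓ → 163
bin=V82: ✓ → 127
bin=V53: ✗
bin=V78: ✓ → 48
bin=V14: ✓ → 70
weight_sum = 18 + 109 + 163 + 127 + 48 + 70 = 535
—
[weight_sum2: weight < 39]
bin=V71: ✗
bin=V68: ✓ → 18
bin=V95: ✓ → 89
bin=V99: ✗
bin=V72: ✓ → 109
bin=V17: ✓ → 163
bin=V82: ✓ → 127
bin=V53: ✗
bin=V78: ✓ → 48
bin=V14: ✓ → 70
weight_sum2 = 18 + 89 + 109 + 163 + 127 + 48 + 70 = 624

weight_sum=535, weight_sum2=624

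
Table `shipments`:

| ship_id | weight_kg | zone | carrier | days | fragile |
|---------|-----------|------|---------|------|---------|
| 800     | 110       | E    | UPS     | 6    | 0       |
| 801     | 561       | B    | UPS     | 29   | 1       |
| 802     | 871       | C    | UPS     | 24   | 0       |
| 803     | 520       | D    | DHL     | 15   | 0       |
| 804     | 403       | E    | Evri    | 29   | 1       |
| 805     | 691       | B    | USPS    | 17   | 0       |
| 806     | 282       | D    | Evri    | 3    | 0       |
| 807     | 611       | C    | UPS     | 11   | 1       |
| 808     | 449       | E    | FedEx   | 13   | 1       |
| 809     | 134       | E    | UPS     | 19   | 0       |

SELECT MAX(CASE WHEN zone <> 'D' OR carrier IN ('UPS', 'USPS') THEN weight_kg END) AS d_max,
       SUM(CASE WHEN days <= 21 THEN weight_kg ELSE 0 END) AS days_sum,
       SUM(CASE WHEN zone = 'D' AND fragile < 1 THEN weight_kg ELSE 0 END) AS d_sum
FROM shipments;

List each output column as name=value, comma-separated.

[d_max: zone <> 'D' OR carrier IN ('UPS', 'USPS')]
ship_id=800: ✓ → 110
ship_id=801: ✓ → 561
ship_id=802: ✓ → 871
ship_id=803: ✗
ship_id=804: ✓ → 403
ship_id=805: ✓ → 691
ship_id=806: ✗
ship_id=807: ✓ → 611
ship_id=808: ✓ → 449
ship_id=809: ✓ → 134
d_max = MAX(110, 561, 871, 403, 691, 611, 449, 134) = 871
—
[days_sum: days <= 21]
ship_id=800: ✓ → 110
ship_id=801: ✗
ship_id=802: ✗
ship_id=803: ✓ → 520
ship_id=804: ✗
ship_id=805: ✓ → 691
ship_id=806: ✓ → 282
ship_id=807: ✓ → 611
ship_id=808: ✓ → 449
ship_id=809: ✓ → 134
days_sum = 110 + 520 + 691 + 282 + 611 + 449 + 134 = 2797
—
[d_sum: zone = 'D' AND fragile < 1]
ship_id=800: ✗
ship_id=801: ✗
ship_id=802: ✗
ship_id=803: ✓ → 520
ship_id=804: ✗
ship_id=805: ✗
ship_id=806: ✓ → 282
ship_id=807: ✗
ship_id=808: ✗
ship_id=809: ✗
d_sum = 520 + 282 = 802

d_max=871, days_sum=2797, d_sum=802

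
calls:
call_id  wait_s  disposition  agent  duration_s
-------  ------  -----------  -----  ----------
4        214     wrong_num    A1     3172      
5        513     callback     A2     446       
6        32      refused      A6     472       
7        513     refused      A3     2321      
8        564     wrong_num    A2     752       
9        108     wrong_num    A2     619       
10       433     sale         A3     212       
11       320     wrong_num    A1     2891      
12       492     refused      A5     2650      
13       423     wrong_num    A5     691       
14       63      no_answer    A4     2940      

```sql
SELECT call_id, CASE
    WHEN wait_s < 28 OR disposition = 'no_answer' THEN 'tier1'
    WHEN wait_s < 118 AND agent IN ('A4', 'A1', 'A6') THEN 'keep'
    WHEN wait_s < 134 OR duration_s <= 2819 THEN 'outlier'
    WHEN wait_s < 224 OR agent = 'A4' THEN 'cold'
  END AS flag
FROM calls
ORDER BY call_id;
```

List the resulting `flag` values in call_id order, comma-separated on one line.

cold, outlier, keep, outlier, outlier, outlier, outlier, NULL, outlier, outlier, tier1

call_id=4: wait_s < 224 OR agent = 'A4' → cold
call_id=5: wait_s < 134 OR duration_s <= 2819 → outlier
call_id=6: wait_s < 118 AND agent IN ('A4', 'A1', 'A6') → keep
call_id=7: wait_s < 134 OR duration_s <= 2819 → outlier
call_id=8: wait_s < 134 OR duration_s <= 2819 → outlier
call_id=9: wait_s < 134 OR duration_s <= 2819 → outlier
call_id=10: wait_s < 134 OR duration_s <= 2819 → outlier
call_id=11: (no match → NULL) → NULL
call_id=12: wait_s < 134 OR duration_s <= 2819 → outlier
call_id=13: wait_s < 134 OR duration_s <= 2819 → outlier
call_id=14: wait_s < 28 OR disposition = 'no_answer' → tier1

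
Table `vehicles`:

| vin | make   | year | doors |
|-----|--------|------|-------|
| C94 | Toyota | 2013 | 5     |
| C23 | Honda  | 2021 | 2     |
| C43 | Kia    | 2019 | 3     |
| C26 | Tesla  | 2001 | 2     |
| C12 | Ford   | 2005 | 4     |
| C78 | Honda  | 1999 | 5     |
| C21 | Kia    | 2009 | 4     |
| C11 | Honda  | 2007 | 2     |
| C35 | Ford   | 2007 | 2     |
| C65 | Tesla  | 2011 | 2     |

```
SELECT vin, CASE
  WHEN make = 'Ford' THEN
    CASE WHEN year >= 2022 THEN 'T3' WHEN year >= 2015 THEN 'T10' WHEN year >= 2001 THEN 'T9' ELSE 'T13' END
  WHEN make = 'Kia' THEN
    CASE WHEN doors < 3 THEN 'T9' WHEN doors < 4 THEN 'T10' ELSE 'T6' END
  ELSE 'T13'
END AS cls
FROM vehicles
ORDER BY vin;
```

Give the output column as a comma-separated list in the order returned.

T13, T9, T6, T13, T13, T9, T10, T13, T13, T13

vin=C11: make='Honda' → outer ELSE → T13
vin=C12: make='Ford' → inner[year >= 2001] → T9
vin=C21: make='Kia' → inner[ELSE] → T6
vin=C23: make='Honda' → outer ELSE → T13
vin=C26: make='Tesla' → outer ELSE → T13
vin=C35: make='Ford' → inner[year >= 2001] → T9
vin=C43: make='Kia' → inner[doors < 4] → T10
vin=C65: make='Tesla' → outer ELSE → T13
vin=C78: make='Honda' → outer ELSE → T13
vin=C94: make='Toyota' → outer ELSE → T13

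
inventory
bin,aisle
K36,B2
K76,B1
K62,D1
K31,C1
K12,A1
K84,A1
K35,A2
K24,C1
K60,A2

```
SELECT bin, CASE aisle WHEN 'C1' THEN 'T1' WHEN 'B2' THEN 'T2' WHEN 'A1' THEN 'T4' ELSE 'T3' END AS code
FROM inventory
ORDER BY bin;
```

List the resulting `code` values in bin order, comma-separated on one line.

T4, T1, T1, T3, T2, T3, T3, T3, T4

bin=K12: aisle='A1' → T4
bin=K24: aisle='C1' → T1
bin=K31: aisle='C1' → T1
bin=K35: ELSE → T3
bin=K36: aisle='B2' → T2
bin=K60: ELSE → T3
bin=K62: ELSE → T3
bin=K76: ELSE → T3
bin=K84: aisle='A1' → T4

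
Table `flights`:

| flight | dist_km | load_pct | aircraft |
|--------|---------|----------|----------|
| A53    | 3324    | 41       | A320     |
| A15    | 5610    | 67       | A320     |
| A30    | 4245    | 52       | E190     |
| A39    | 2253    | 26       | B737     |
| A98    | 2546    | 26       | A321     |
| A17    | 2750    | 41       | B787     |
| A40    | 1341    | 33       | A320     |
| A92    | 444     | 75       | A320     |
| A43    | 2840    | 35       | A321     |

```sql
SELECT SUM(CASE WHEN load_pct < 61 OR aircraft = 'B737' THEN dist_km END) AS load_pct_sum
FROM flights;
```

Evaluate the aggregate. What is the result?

19299

flight=A53: ✓ → 3324
flight=A15: ✗
flight=A30: ✓ → 4245
flight=A39: ✓ → 2253
flight=A98: ✓ → 2546
flight=A17: ✓ → 2750
flight=A40: ✓ → 1341
flight=A92: ✗
flight=A43: ✓ → 2840
load_pct_sum = 3324 + 4245 + 2253 + 2546 + 2750 + 1341 + 2840 = 19299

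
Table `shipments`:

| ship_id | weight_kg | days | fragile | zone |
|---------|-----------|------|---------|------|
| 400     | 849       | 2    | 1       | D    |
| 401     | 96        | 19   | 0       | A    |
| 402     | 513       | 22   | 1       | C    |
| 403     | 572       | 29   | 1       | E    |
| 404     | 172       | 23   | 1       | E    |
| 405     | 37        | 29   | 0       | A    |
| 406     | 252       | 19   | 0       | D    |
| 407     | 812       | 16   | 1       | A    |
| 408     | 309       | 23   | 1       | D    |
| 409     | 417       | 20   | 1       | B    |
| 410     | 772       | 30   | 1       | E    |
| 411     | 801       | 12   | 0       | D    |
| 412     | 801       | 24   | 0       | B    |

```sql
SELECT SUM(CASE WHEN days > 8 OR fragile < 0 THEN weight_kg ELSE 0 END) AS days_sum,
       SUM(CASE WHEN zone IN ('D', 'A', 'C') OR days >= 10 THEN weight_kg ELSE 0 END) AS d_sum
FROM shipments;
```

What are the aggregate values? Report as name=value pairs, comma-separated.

days_sum=5554, d_sum=6403

[days_sum: days > 8 OR fragile < 0]
ship_id=400: ✗
ship_id=401: ✓ → 96
ship_id=402: ✓ → 513
ship_id=403: ✓ → 572
ship_id=404: ✓ → 172
ship_id=405: ✓ → 37
ship_id=406: ✓ → 252
ship_id=407: ✓ → 812
ship_id=408: ✓ → 309
ship_id=409: ✓ → 417
ship_id=410: ✓ → 772
ship_id=411: ✓ → 801
ship_id=412: ✓ → 801
days_sum = 96 + 513 + 572 + 172 + 37 + 252 + 812 + 309 + 417 + 772 + 801 + 801 = 5554
—
[d_sum: zone IN ('D', 'A', 'C') OR days >= 10]
ship_id=400: ✓ → 849
ship_id=401: ✓ → 96
ship_id=402: ✓ → 513
ship_id=403: ✓ → 572
ship_id=404: ✓ → 172
ship_id=405: ✓ → 37
ship_id=406: ✓ → 252
ship_id=407: ✓ → 812
ship_id=408: ✓ → 309
ship_id=409: ✓ → 417
ship_id=410: ✓ → 772
ship_id=411: ✓ → 801
ship_id=412: ✓ → 801
d_sum = 849 + 96 + 513 + 572 + 172 + 37 + 252 + 812 + 309 + 417 + 772 + 801 + 801 = 6403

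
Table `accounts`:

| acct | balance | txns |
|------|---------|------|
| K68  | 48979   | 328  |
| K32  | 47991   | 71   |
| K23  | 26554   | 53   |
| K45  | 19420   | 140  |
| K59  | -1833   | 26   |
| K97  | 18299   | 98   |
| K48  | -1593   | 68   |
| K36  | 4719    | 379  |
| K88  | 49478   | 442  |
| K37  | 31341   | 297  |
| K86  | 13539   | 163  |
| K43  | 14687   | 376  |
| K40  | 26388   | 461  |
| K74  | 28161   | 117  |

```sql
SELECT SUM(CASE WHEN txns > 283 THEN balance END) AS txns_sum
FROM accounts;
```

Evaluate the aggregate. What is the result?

acct=K68: ✓ → 48979
acct=K32: ✗
acct=K23: ✗
acct=K45: ✗
acct=K59: ✗
acct=K97: ✗
acct=K48: ✗
acct=K36: ✓ → 4719
acct=K88: ✓ → 49478
acct=K37: ✓ → 31341
acct=K86: ✗
acct=K43: ✓ → 14687
acct=K40: ✓ → 26388
acct=K74: ✗
txns_sum = 48979 + 4719 + 49478 + 31341 + 14687 + 26388 = 175592

175592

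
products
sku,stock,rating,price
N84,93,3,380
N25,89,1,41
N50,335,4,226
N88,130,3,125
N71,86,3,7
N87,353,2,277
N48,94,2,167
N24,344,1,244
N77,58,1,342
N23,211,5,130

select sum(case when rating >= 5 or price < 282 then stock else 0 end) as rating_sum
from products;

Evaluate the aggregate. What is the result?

1642

sku=N84: ✗
sku=N25: ✓ → 89
sku=N50: ✓ → 335
sku=N88: ✓ → 130
sku=N71: ✓ → 86
sku=N87: ✓ → 353
sku=N48: ✓ → 94
sku=N24: ✓ → 344
sku=N77: ✗
sku=N23: ✓ → 211
rating_sum = 89 + 335 + 130 + 86 + 353 + 94 + 344 + 211 = 1642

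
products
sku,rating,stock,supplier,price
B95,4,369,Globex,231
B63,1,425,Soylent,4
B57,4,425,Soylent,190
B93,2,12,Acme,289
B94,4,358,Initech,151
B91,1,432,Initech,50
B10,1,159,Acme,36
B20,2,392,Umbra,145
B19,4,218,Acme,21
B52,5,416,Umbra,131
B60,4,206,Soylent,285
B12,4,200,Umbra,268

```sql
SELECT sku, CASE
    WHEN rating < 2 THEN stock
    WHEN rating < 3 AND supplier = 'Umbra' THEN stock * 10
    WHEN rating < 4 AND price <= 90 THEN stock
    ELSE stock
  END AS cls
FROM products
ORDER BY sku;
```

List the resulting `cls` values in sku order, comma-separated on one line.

sku=B10: rating < 2 → 159
sku=B12: ELSE → 200
sku=B19: ELSE → 218
sku=B20: rating < 3 AND supplier = 'Umbra' → 3920
sku=B52: ELSE → 416
sku=B57: ELSE → 425
sku=B60: ELSE → 206
sku=B63: rating < 2 → 425
sku=B91: rating < 2 → 432
sku=B93: ELSE → 12
sku=B94: ELSE → 358
sku=B95: ELSE → 369

159, 200, 218, 3920, 416, 425, 206, 425, 432, 12, 358, 369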